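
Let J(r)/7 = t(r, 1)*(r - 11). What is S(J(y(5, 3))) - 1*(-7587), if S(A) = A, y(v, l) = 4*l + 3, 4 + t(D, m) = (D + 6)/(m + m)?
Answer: 7769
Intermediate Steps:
t(D, m) = -4 + (6 + D)/(2*m) (t(D, m) = -4 + (D + 6)/(m + m) = -4 + (6 + D)/((2*m)) = -4 + (6 + D)*(1/(2*m)) = -4 + (6 + D)/(2*m))
y(v, l) = 3 + 4*l
J(r) = 7*(-1 + r/2)*(-11 + r) (J(r) = 7*(((½)*(6 + r - 8*1)/1)*(r - 11)) = 7*(((½)*1*(6 + r - 8))*(-11 + r)) = 7*(((½)*1*(-2 + r))*(-11 + r)) = 7*((-1 + r/2)*(-11 + r)) = 7*(-1 + r/2)*(-11 + r))
S(J(y(5, 3))) - 1*(-7587) = 7*(-11 + (3 + 4*3))*(-2 + (3 + 4*3))/2 - 1*(-7587) = 7*(-11 + (3 + 12))*(-2 + (3 + 12))/2 + 7587 = 7*(-11 + 15)*(-2 + 15)/2 + 7587 = (7/2)*4*13 + 7587 = 182 + 7587 = 7769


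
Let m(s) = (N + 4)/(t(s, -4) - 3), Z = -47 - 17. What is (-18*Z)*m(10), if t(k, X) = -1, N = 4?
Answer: -2304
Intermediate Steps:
Z = -64
m(s) = -2 (m(s) = (4 + 4)/(-1 - 3) = 8/(-4) = 8*(-¼) = -2)
(-18*Z)*m(10) = -18*(-64)*(-2) = 1152*(-2) = -2304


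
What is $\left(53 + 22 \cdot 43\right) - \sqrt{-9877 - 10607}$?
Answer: $999 - 6 i \sqrt{569} \approx 999.0 - 143.12 i$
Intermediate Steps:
$\left(53 + 22 \cdot 43\right) - \sqrt{-9877 - 10607} = \left(53 + 946\right) - \sqrt{-20484} = 999 - 6 i \sqrt{569}$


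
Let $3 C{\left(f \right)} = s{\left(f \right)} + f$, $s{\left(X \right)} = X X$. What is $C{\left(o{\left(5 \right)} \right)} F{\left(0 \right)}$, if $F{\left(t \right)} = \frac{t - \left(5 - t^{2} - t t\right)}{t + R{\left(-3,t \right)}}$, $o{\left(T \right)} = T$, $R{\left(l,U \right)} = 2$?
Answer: $-25$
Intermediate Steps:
$s{\left(X \right)} = X^{2}$
$C{\left(f \right)} = \frac{f}{3} + \frac{f^{2}}{3}$ ($C{\left(f \right)} = \frac{f^{2} + f}{3} = \frac{f + f^{2}}{3} = \frac{f}{3} + \frac{f^{2}}{3}$)
$F{\left(t \right)} = \frac{-5 + t + 2 t^{2}}{2 + t}$ ($F{\left(t \right)} = \frac{t - \left(5 - t^{2} - t t\right)}{t + 2} = \frac{t + \left(\left(t^{2} + t^{2}\right) - 5\right)}{2 + t} = \frac{t + \left(2 t^{2} - 5\right)}{2 + t} = \frac{t + \left(-5 + 2 t^{2}\right)}{2 + t} = \frac{-5 + t + 2 t^{2}}{2 + t}$)
$C{\left(o{\left(5 \right)} \right)} F{\left(0 \right)} = \frac{1}{3} \cdot 5 \left(1 + 5\right) \frac{-5 + 0 + 2 \cdot 0^{2}}{2 + 0} = \frac{1}{3} \cdot 5 \cdot 6 \frac{-5 + 0 + 2 \cdot 0}{2} = 10 \frac{-5 + 0 + 0}{2} = 10 \cdot \frac{1}{2} \left(-5\right) = 10 \left(- \frac{5}{2}\right) = -25$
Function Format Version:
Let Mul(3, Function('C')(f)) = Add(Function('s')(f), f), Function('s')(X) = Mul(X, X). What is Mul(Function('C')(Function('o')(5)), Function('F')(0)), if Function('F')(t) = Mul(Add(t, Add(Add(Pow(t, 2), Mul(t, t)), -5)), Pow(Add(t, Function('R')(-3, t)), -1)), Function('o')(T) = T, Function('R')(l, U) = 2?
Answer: -25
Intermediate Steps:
Function('s')(X) = Pow(X, 2)
Function('C')(f) = Add(Mul(Rational(1, 3), f), Mul(Rational(1, 3), Pow(f, 2))) (Function('C')(f) = Mul(Rational(1, 3), Add(Pow(f, 2), f)) = Mul(Rational(1, 3), Add(f, Pow(f, 2))) = Add(Mul(Rational(1, 3), f), Mul(Rational(1, 3), Pow(f, 2))))
Function('F')(t) = Mul(Pow(Add(2, t), -1), Add(-5, t, Mul(2, Pow(t, 2)))) (Function('F')(t) = Mul(Add(t, Add(Add(Pow(t, 2), Mul(t, t)), -5)), Pow(Add(t, 2), -1)) = Mul(Add(t, Add(Add(Pow(t, 2), Pow(t, 2)), -5)), Pow(Add(2, t), -1)) = Mul(Add(t, Add(Mul(2, Pow(t, 2)), -5)), Pow(Add(2, t), -1)) = Mul(Add(t, Add(-5, Mul(2, Pow(t, 2)))), Pow(Add(2, t), -1)) = Mul(Add(-5, t, Mul(2, Pow(t, 2))), Pow(Add(2, t), -1)) = Mul(Pow(Add(2, t), -1), Add(-5, t, Mul(2, Pow(t, 2)))))
Mul(Function('C')(Function('o')(5)), Function('F')(0)) = Mul(Mul(Rational(1, 3), 5, Add(1, 5)), Mul(Pow(Add(2, 0), -1), Add(-5, 0, Mul(2, Pow(0, 2))))) = Mul(Mul(Rational(1, 3), 5, 6), Mul(Pow(2, -1), Add(-5, 0, Mul(2, 0)))) = Mul(10, Mul(Rational(1, 2), Add(-5, 0, 0))) = Mul(10, Mul(Rational(1, 2), -5)) = Mul(10, Rational(-5, 2)) = -25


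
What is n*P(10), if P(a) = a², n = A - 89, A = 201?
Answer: 11200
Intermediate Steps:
n = 112 (n = 201 - 89 = 112)
n*P(10) = 112*10² = 112*100 = 11200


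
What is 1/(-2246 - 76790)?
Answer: -1/79036 ≈ -1.2652e-5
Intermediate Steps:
1/(-2246 - 76790) = 1/(-79036) = -1/79036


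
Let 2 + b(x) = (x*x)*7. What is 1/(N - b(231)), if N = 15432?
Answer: -1/358093 ≈ -2.7926e-6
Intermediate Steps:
b(x) = -2 + 7*x² (b(x) = -2 + (x*x)*7 = -2 + x²*7 = -2 + 7*x²)
1/(N - b(231)) = 1/(15432 - (-2 + 7*231²)) = 1/(15432 - (-2 + 7*53361)) = 1/(15432 - (-2 + 373527)) = 1/(15432 - 1*373525) = 1/(15432 - 373525) = 1/(-358093) = -1/358093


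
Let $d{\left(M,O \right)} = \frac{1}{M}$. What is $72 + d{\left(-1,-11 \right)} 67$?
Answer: $5$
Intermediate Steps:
$72 + d{\left(-1,-11 \right)} 67 = 72 + \frac{1}{-1} \cdot 67 = 72 - 67 = 5$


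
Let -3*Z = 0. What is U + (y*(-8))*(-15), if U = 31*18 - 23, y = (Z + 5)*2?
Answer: 1735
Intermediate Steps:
Z = 0 (Z = -⅓*0 = 0)
y = 10 (y = (0 + 5)*2 = 5*2 = 10)
U = 535 (U = 558 - 23 = 535)
U + (y*(-8))*(-15) = 535 + (10*(-8))*(-15) = 535 - 80*(-15) = 535 + 1200 = 1735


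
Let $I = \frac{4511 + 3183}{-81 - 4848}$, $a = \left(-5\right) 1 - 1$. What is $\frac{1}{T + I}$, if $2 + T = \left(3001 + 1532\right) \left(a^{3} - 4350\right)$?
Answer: $- \frac{4929}{102018872414} \approx -4.8315 \cdot 10^{-8}$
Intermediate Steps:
$a = -6$ ($a = -5 - 1 = -6$)
$T = -20697680$ ($T = -2 + \left(3001 + 1532\right) \left(\left(-6\right)^{3} - 4350\right) = -2 + 4533 \left(-216 - 4350\right) = -2 + 4533 \left(-4566\right) = -2 - 20697678 = -20697680$)
$I = - \frac{7694}{4929}$ ($I = \frac{7694}{-4929} = 7694 \left(- \frac{1}{4929}\right) = - \frac{7694}{4929} \approx -1.561$)
$\frac{1}{T + I} = \frac{1}{-20697680 - \frac{7694}{4929}} = \frac{1}{- \frac{102018872414}{4929}} = - \frac{4929}{102018872414}$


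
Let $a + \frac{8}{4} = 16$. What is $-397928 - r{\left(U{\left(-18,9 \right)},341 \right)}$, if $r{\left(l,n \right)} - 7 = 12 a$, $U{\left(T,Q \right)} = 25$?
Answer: $-398103$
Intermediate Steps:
$a = 14$ ($a = -2 + 16 = 14$)
$r{\left(l,n \right)} = 175$ ($r{\left(l,n \right)} = 7 + 12 \cdot 14 = 7 + 168 = 175$)
$-397928 - r{\left(U{\left(-18,9 \right)},341 \right)} = -397928 - 175 = -398103$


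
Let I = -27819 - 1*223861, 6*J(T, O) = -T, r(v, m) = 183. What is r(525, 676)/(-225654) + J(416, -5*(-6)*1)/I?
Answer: -3323/6205485 ≈ -0.00053549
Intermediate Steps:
J(T, O) = -T/6 (J(T, O) = (-T)/6 = -T/6)
I = -251680 (I = -27819 - 223861 = -251680)
r(525, 676)/(-225654) + J(416, -5*(-6)*1)/I = 183/(-225654) - ⅙*416/(-251680) = 183*(-1/225654) - 208/3*(-1/251680) = -61/75218 + 1/3630 = -3323/6205485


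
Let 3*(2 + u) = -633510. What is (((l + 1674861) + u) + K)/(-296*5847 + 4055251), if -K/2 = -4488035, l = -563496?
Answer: 9876263/2324539 ≈ 4.2487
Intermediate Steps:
u = -211172 (u = -2 + (⅓)*(-633510) = -2 - 211170 = -211172)
K = 8976070 (K = -2*(-4488035) = 8976070)
(((l + 1674861) + u) + K)/(-296*5847 + 4055251) = (((-563496 + 1674861) - 211172) + 8976070)/(-296*5847 + 4055251) = ((1111365 - 211172) + 8976070)/(-1730712 + 4055251) = (900193 + 8976070)/2324539 = 9876263*(1/2324539) = 9876263/2324539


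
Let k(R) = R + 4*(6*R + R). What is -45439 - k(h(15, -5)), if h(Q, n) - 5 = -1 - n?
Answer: -45700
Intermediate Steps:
h(Q, n) = 4 - n (h(Q, n) = 5 + (-1 - n) = 4 - n)
k(R) = 29*R (k(R) = R + 4*(7*R) = R + 28*R = 29*R)
-45439 - k(h(15, -5)) = -45439 - 29*(4 - 1*(-5)) = -45439 - 29*(4 + 5) = -45439 - 29*9 = -45439 - 1*261 = -45439 - 261 = -45700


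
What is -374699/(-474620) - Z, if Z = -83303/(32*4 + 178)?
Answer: 1043471783/3821940 ≈ 273.02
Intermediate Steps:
Z = -83303/306 (Z = -83303/(128 + 178) = -83303/306 ≈ -272.23)
-374699/(-474620) - Z = -374699/(-474620) - 1*(-83303/306) = -374699*(-1/474620) + 83303/306 = 19721/24980 + 83303/306 = 1043471783/3821940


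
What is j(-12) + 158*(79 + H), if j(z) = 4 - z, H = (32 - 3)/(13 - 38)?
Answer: 307868/25 ≈ 12315.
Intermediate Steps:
H = -29/25 (H = 29/(-25) = 29*(-1/25) = -29/25 ≈ -1.1600)
j(-12) + 158*(79 + H) = (4 - 1*(-12)) + 158*(79 - 29/25) = (4 + 12) + 158*(1946/25) = 16 + 307468/25 = 307868/25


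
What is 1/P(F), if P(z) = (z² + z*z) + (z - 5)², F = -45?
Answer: 1/6550 ≈ 0.00015267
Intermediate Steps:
P(z) = (-5 + z)² + 2*z² (P(z) = (z² + z²) + (-5 + z)² = 2*z² + (-5 + z)² = (-5 + z)² + 2*z²)
1/P(F) = 1/((-5 - 45)² + 2*(-45)²) = 1/((-50)² + 2*2025) = 1/(2500 + 4050) = 1/6550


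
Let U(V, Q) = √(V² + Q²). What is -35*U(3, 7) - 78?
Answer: -78 - 35*√58 ≈ -344.55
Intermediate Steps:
U(V, Q) = √(Q² + V²)
-35*U(3, 7) - 78 = -35*√(7² + 3²) - 78 = -35*√(49 + 9) - 78 = -35*√58 - 78 = -78 - 35*√58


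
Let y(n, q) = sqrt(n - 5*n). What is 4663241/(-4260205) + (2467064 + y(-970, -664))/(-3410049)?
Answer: -26412078696929/14527507800045 - 2*sqrt(970)/3410049 ≈ -1.8181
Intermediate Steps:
y(n, q) = 2*sqrt(-n) (y(n, q) = sqrt(-4*n) = 2*sqrt(-n))
4663241/(-4260205) + (2467064 + y(-970, -664))/(-3410049) = 4663241/(-4260205) + (2467064 + 2*sqrt(-1*(-970)))/(-3410049) = 4663241*(-1/4260205) + (2467064 + 2*sqrt(970))*(-1/3410049) = -4663241/4260205 + (-2467064/3410049 - 2*sqrt(970)/3410049) = -26412078696929/14527507800045 - 2*sqrt(970)/3410049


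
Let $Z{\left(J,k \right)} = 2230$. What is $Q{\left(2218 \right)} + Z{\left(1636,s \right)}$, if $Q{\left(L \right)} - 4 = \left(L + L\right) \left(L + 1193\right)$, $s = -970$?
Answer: $15133430$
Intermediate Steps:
$Q{\left(L \right)} = 4 + 2 L \left(1193 + L\right)$ ($Q{\left(L \right)} = 4 + \left(L + L\right) \left(L + 1193\right) = 4 + 2 L \left(1193 + L\right)$)
$Q{\left(2218 \right)} + Z{\left(1636,s \right)} = \left(4 + 2 \cdot 2218^{2} + 2386 \cdot 2218\right) + 2230 = \left(4 + 2 \cdot 4919524 + 5292148\right) + 2230 = \left(4 + 9839048 + 5292148\right) + 2230 = 15131200 + 2230 = 15133430$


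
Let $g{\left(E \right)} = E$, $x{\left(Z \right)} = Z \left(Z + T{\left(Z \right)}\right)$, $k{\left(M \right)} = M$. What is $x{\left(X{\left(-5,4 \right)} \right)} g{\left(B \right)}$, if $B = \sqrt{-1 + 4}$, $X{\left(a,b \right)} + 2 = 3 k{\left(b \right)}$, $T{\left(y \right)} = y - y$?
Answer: $100 \sqrt{3} \approx 173.21$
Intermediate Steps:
$T{\left(y \right)} = 0$
$X{\left(a,b \right)} = -2 + 3 b$
$B = \sqrt{3} \approx 1.732$
$x{\left(Z \right)} = Z^{2}$ ($x{\left(Z \right)} = Z \left(Z + 0\right) = Z Z = Z^{2}$)
$x{\left(X{\left(-5,4 \right)} \right)} g{\left(B \right)} = \left(-2 + 3 \cdot 4\right)^{2} \sqrt{3} = \left(-2 + 12\right)^{2} \sqrt{3} = 10^{2} \sqrt{3} = 100 \sqrt{3}$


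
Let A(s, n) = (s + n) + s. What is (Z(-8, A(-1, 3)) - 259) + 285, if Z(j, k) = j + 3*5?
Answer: 33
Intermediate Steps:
A(s, n) = n + 2*s (A(s, n) = (n + s) + s = n + 2*s)
Z(j, k) = 15 + j (Z(j, k) = j + 15 = 15 + j)
(Z(-8, A(-1, 3)) - 259) + 285 = ((15 - 8) - 259) + 285 = (7 - 259) + 285 = -252 + 285 = 33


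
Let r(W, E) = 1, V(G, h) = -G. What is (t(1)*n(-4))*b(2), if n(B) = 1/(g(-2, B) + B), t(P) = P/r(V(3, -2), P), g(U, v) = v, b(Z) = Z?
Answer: -1/4 ≈ -0.25000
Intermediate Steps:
t(P) = P (t(P) = P/1 = P*1 = P)
n(B) = 1/(2*B) (n(B) = 1/(B + B) = 1/(2*B))
(t(1)*n(-4))*b(2) = (1*((1/2)/(-4)))*2 = (1*((1/2)*(-1/4)))*2 = (1*(-1/8))*2 = -1/8*2 = -1/4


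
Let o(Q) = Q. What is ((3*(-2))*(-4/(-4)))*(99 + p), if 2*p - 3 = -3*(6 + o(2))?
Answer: -531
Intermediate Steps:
p = -21/2 (p = 3/2 + (-3*(6 + 2))/2 = 3/2 + (-3*8)/2 = 3/2 + (½)*(-24) = 3/2 - 12 = -21/2 ≈ -10.500)
((3*(-2))*(-4/(-4)))*(99 + p) = ((3*(-2))*(-4/(-4)))*(99 - 21/2) = -(-24)*(-1)/4*(177/2) = -6*1*(177/2) = -6*177/2 = -531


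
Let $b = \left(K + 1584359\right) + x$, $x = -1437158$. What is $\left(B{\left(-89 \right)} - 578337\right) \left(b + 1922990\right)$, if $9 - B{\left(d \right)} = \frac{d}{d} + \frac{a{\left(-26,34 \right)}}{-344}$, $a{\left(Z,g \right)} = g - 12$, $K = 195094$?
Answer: $- \frac{225333736589445}{172} \approx -1.3101 \cdot 10^{12}$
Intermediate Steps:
$b = 342295$ ($b = \left(195094 + 1584359\right) - 1437158 = 1779453 - 1437158 = 342295$)
$a{\left(Z,g \right)} = -12 + g$ ($a{\left(Z,g \right)} = g - 12 = -12 + g$)
$B{\left(d \right)} = \frac{1387}{172}$ ($B{\left(d \right)} = 9 - \left(\frac{d}{d} + \frac{-12 + 34}{-344}\right) = 9 - \left(1 + 22 \left(- \frac{1}{344}\right)\right) = 9 - \left(1 - \frac{11}{172}\right) = 9 - \frac{161}{172} = \frac{1387}{172}$)
$\left(B{\left(-89 \right)} - 578337\right) \left(b + 1922990\right) = \left(\frac{1387}{172} - 578337\right) \left(342295 + 1922990\right) = \left(- \frac{99472577}{172}\right) 2265285 = - \frac{225333736589445}{172}$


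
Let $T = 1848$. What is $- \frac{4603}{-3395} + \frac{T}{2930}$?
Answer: $\frac{395215}{198947} \approx 1.9865$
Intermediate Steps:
$- \frac{4603}{-3395} + \frac{T}{2930} = - \frac{4603}{-3395} + \frac{1848}{2930} = \left(-4603\right) \left(- \frac{1}{3395}\right) + 1848 \cdot \frac{1}{2930} = \frac{4603}{3395} + \frac{924}{1465} = \frac{395215}{198947}$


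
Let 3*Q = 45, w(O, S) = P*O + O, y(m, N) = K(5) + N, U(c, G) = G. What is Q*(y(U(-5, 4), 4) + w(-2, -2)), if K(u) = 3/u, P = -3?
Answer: 129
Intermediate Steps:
y(m, N) = 3/5 + N
w(O, S) = -2*O (w(O, S) = -3*O + O = -2*O)
Q = 15 (Q = (1/3)*45 = 15)
Q*(y(U(-5, 4), 4) + w(-2, -2)) = 15*((3/5 + 4) - 2*(-2)) = 15*(23/5 + 4) = 15*(43/5) = 129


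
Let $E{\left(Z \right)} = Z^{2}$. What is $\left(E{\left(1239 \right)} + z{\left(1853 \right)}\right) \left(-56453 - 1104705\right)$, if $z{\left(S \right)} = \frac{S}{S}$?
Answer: $-1782519191276$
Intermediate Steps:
$z{\left(S \right)} = 1$
$\left(E{\left(1239 \right)} + z{\left(1853 \right)}\right) \left(-56453 - 1104705\right) = \left(1239^{2} + 1\right) \left(-56453 - 1104705\right) = \left(1535121 + 1\right) \left(-1161158\right) = 1535122 \left(-1161158\right) = -1782519191276$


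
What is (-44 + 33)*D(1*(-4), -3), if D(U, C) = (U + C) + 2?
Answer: 55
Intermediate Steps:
D(U, C) = 2 + C + U (D(U, C) = (C + U) + 2 = 2 + C + U)
(-44 + 33)*D(1*(-4), -3) = (-44 + 33)*(2 - 3 + 1*(-4)) = -11*(2 - 3 - 4) = -11*(-5) = 55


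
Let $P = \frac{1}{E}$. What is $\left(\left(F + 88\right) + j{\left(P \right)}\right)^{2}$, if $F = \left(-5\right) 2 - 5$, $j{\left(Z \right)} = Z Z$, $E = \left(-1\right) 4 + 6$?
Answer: $\frac{85849}{16} \approx 5365.6$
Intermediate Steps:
$E = 2$ ($E = -4 + 6 = 2$)
$P = \frac{1}{2} \approx 0.5$
$j{\left(Z \right)} = Z^{2}$
$F = -15$ ($F = -10 - 5 = -15$)
$\left(\left(F + 88\right) + j{\left(P \right)}\right)^{2} = \left(\left(-15 + 88\right) + \left(\frac{1}{2}\right)^{2}\right)^{2} = \left(73 + \frac{1}{4}\right)^{2} = \left(\frac{293}{4}\right)^{2} = \frac{85849}{16}$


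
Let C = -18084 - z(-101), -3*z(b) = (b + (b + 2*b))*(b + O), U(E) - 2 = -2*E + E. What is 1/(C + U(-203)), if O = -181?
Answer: 1/20097 ≈ 4.9759e-5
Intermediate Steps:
U(E) = 2 - E (U(E) = 2 + (-2*E + E) = 2 - E)
z(b) = -4*b*(-181 + b)/3 (z(b) = -(b + (b + 2*b))*(b - 181)/3 = -(b + 3*b)*(-181 + b)/3 = -4*b*(-181 + b)/3)
C = 19892 (C = -18084 - 4*(-101)*(181 - 1*(-101))/3 = -18084 - 4*(-101)*(181 + 101)/3 = -18084 - 4*(-101)*282/3 = -18084 - 1*(-37976) = -18084 + 37976 = 19892)
1/(C + U(-203)) = 1/(19892 + (2 - 1*(-203))) = 1/(19892 + (2 + 203)) = 1/(19892 + 205) = 1/20097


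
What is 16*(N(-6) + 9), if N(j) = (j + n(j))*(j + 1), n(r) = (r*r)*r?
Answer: 17904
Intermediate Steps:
n(r) = r³ (n(r) = r²*r = r³)
N(j) = (1 + j)*(j + j³) (N(j) = (j + j³)*(j + 1) = (j + j³)*(1 + j) = (1 + j)*(j + j³))
16*(N(-6) + 9) = 16*(-6*(1 - 6 + (-6)² + (-6)³) + 9) = 16*(-6*(1 - 6 + 36 - 216) + 9) = 16*(-6*(-185) + 9) = 16*(1110 + 9) = 16*1119 = 17904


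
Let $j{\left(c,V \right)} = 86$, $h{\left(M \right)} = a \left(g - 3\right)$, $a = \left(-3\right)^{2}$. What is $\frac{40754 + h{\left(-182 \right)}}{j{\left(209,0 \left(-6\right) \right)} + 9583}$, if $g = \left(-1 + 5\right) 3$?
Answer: $\frac{40835}{9669} \approx 4.2233$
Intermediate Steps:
$g = 12$ ($g = 4 \cdot 3 = 12$)
$a = 9$
$h{\left(M \right)} = 81$ ($h{\left(M \right)} = 9 \left(12 - 3\right) = 9 \cdot 9 = 81$)
$\frac{40754 + h{\left(-182 \right)}}{j{\left(209,0 \left(-6\right) \right)} + 9583} = \frac{40754 + 81}{86 + 9583} = \frac{40835}{9669}$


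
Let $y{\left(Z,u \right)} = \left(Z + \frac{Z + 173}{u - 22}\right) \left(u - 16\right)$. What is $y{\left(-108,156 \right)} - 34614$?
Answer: $- \frac{3327628}{67} \approx -49666.0$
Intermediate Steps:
$y{\left(Z,u \right)} = \left(-16 + u\right) \left(Z + \frac{173 + Z}{-22 + u}\right)$ ($y{\left(Z,u \right)} = \left(Z + \frac{173 + Z}{-22 + u}\right) \left(-16 + u\right) = \left(-16 + u\right) \left(Z + \frac{173 + Z}{-22 + u}\right)$)
$y{\left(-108,156 \right)} - 34614 = \frac{-2768 + 173 \cdot 156 + 336 \left(-108\right) - 108 \cdot 156^{2} - \left(-3996\right) 156}{-22 + 156} - 34614 = \frac{-2768 + 26988 - 36288 - 2628288 + 623376}{134} - 34614 = \frac{1}{134} \left(-2016980\right) - 34614 = - \frac{1008490}{67} - 34614 = - \frac{3327628}{67}$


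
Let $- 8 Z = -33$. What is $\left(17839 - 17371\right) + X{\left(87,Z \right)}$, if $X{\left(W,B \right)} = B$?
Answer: $\frac{3777}{8} \approx 472.13$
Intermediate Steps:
$Z = \frac{33}{8}$ ($Z = \left(- \frac{1}{8}\right) \left(-33\right) = \frac{33}{8} \approx 4.125$)
$\left(17839 - 17371\right) + X{\left(87,Z \right)} = \left(17839 - 17371\right) + \frac{33}{8} = 468 + \frac{33}{8} = \frac{3777}{8}$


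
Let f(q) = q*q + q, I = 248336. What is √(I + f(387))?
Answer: 2*√99623 ≈ 631.26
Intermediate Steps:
f(q) = q + q² (f(q) = q² + q = q + q²)
√(I + f(387)) = √(248336 + 387*(1 + 387)) = √(248336 + 387*388) = √(248336 + 150156) = √398492 = 2*√99623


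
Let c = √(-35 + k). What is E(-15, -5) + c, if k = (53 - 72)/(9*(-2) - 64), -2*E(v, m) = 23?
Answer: -23/2 + I*√233782/82 ≈ -11.5 + 5.8965*I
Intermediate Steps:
E(v, m) = -23/2 (E(v, m) = -½*23 = -23/2)
k = 19/82 (k = -19/(-18 - 64) = -19/(-82) = -19*(-1/82) = 19/82 ≈ 0.23171)
c = I*√233782/82 (c = √(-35 + 19/82) = √(-2851/82) = I*√233782/82 ≈ 5.8965*I)
E(-15, -5) + c = -23/2 + I*√233782/82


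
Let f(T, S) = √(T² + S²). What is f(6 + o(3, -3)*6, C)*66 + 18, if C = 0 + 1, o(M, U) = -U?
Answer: 18 + 66*√577 ≈ 1603.4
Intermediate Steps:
C = 1
f(T, S) = √(S² + T²)
f(6 + o(3, -3)*6, C)*66 + 18 = √(1² + (6 - 1*(-3)*6)²)*66 + 18 = √(1 + (6 + 3*6)²)*66 + 18 = √(1 + (6 + 18)²)*66 + 18 = √(1 + 24²)*66 + 18 = √(1 + 576)*66 + 18 = √577*66 + 18 = 66*√577 + 18 = 18 + 66*√577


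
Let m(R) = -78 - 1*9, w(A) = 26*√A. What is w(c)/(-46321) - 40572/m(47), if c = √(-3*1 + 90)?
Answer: 13524/29 - 26*87^(¼)/46321 ≈ 466.34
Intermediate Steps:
c = √87 (c = √(-3 + 90) = √87 ≈ 9.3274)
m(R) = -87 (m(R) = -78 - 9 = -87)
w(c)/(-46321) - 40572/m(47) = (26*√(√87))/(-46321) - 40572/(-87) = (26*87^(¼))*(-1/46321) - 40572*(-1/87) = -26*87^(¼)/46321 + 13524/29 = 13524/29 - 26*87^(¼)/46321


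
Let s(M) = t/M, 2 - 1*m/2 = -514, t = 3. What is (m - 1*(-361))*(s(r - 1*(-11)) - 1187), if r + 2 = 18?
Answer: -14880026/9 ≈ -1.6533e+6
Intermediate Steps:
r = 16 (r = -2 + 18 = 16)
m = 1032 (m = 4 - 2*(-514) = 4 + 1028 = 1032)
s(M) = 3/M
(m - 1*(-361))*(s(r - 1*(-11)) - 1187) = (1032 - 1*(-361))*(3/(16 - 1*(-11)) - 1187) = (1032 + 361)*(3/(16 + 11) - 1187) = 1393*(3/27 - 1187) = 1393*(3*(1/27) - 1187) = 1393*(1/9 - 1187) = 1393*(-10682/9) = -14880026/9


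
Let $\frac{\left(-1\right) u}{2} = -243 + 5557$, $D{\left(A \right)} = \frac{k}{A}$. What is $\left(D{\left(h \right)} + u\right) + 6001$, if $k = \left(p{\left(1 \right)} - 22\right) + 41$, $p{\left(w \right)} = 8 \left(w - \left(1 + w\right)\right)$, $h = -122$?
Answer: $- \frac{564505}{122} \approx -4627.1$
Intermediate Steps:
$p{\left(w \right)} = -8$ ($p{\left(w \right)} = 8 \left(-1\right) = -8$)
$k = 11$ ($k = \left(-8 - 22\right) + 41 = -30 + 41 = 11$)
$D{\left(A \right)} = \frac{11}{A}$
$u = -10628$ ($u = - 2 \left(-243 + 5557\right) = \left(-2\right) 5314 = -10628$)
$\left(D{\left(h \right)} + u\right) + 6001 = \left(\frac{11}{-122} - 10628\right) + 6001 = \left(11 \left(- \frac{1}{122}\right) - 10628\right) + 6001 = \left(- \frac{11}{122} - 10628\right) + 6001 = - \frac{1296627}{122} + 6001 = - \frac{564505}{122}$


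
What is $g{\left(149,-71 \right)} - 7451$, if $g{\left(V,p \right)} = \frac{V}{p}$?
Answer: $- \frac{529170}{71} \approx -7453.1$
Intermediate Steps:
$g{\left(149,-71 \right)} - 7451 = \frac{149}{-71} - 7451 = 149 \left(- \frac{1}{71}\right) - 7451 = - \frac{149}{71} - 7451 = - \frac{529170}{71}$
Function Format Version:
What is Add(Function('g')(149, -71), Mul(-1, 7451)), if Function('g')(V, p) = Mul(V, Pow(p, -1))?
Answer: Rational(-529170, 71) ≈ -7453.1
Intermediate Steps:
Add(Function('g')(149, -71), Mul(-1, 7451)) = Add(Mul(149, Pow(-71, -1)), Mul(-1, 7451)) = Add(Mul(149, Rational(-1, 71)), -7451) = Add(Rational(-149, 71), -7451) = Rational(-529170, 71)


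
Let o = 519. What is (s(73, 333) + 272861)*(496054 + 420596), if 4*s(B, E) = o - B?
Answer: 250220242125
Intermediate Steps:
s(B, E) = 519/4 - B/4 (s(B, E) = (519 - B)/4 = 519/4 - B/4)
(s(73, 333) + 272861)*(496054 + 420596) = ((519/4 - ¼*73) + 272861)*(496054 + 420596) = ((519/4 - 73/4) + 272861)*916650 = (223/2 + 272861)*916650 = (545945/2)*916650 = 250220242125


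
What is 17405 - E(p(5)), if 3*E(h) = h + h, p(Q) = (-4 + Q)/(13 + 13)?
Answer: 678794/39 ≈ 17405.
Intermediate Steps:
p(Q) = -2/13 + Q/26 (p(Q) = (-4 + Q)/26 = (-4 + Q)*(1/26) = -2/13 + Q/26)
E(h) = 2*h/3 (E(h) = (h + h)/3 = (2*h)/3 = 2*h/3)
17405 - E(p(5)) = 17405 - 2*(-2/13 + (1/26)*5)/3 = 17405 - 2*(-2/13 + 5/26)/3 = 17405 - 2/(3*26) = 17405 - 1*1/39 = 17405 - 1/39 = 678794/39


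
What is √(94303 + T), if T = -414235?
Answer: 6*I*√8887 ≈ 565.63*I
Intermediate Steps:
√(94303 + T) = √(94303 - 414235) = √(-319932) = 6*I*√8887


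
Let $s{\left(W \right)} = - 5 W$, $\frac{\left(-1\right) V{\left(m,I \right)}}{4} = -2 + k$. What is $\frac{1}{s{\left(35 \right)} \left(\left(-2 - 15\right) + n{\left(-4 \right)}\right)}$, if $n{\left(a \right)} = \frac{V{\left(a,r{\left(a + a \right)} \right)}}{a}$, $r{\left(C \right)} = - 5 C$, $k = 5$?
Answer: $\frac{1}{2450} \approx 0.00040816$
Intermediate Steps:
$V{\left(m,I \right)} = -12$ ($V{\left(m,I \right)} = - 4 \left(-2 + 5\right) = \left(-4\right) 3 = -12$)
$n{\left(a \right)} = - \frac{12}{a}$
$\frac{1}{s{\left(35 \right)} \left(\left(-2 - 15\right) + n{\left(-4 \right)}\right)} = \frac{1}{\left(-5\right) 35 \left(\left(-2 - 15\right) - \frac{12}{-4}\right)} = \frac{1}{\left(-175\right) \left(-17 - -3\right)} = \frac{1}{\left(-175\right) \left(-17 + 3\right)} = \frac{1}{\left(-175\right) \left(-14\right)} = \frac{1}{2450}$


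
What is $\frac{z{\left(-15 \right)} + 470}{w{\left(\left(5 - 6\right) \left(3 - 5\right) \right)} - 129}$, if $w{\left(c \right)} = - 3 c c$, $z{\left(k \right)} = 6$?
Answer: $- \frac{476}{141} \approx -3.3759$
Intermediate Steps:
$w{\left(c \right)} = - 3 c^{2}$
$\frac{z{\left(-15 \right)} + 470}{w{\left(\left(5 - 6\right) \left(3 - 5\right) \right)} - 129} = \frac{6 + 470}{- 3 \left(\left(5 - 6\right) \left(3 - 5\right)\right)^{2} - 129} = \frac{476}{- 3 \left(\left(-1\right) \left(-2\right)\right)^{2} - 129} = \frac{476}{- 3 \cdot 2^{2} - 129} = \frac{476}{\left(-3\right) 4 - 129} = \frac{476}{-12 - 129} = \frac{476}{-141} = 476 \left(- \frac{1}{141}\right) = - \frac{476}{141}$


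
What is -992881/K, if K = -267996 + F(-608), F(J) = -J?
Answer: 992881/267388 ≈ 3.7133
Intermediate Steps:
K = -267388 (K = -267996 - 1*(-608) = -267996 + 608 = -267388)
-992881/K = -992881/(-267388) = -992881*(-1/267388) = 992881/267388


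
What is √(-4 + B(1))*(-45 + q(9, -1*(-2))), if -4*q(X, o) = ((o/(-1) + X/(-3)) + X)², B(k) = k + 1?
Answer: -49*I*√2 ≈ -69.297*I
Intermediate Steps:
B(k) = 1 + k
q(X, o) = -(-o + 2*X/3)²/4 (q(X, o) = -((o/(-1) + X/(-3)) + X)²/4 = -((o*(-1) + X*(-⅓)) + X)²/4 = -((-o - X/3) + X)²/4 = -(-o + 2*X/3)²/4)
√(-4 + B(1))*(-45 + q(9, -1*(-2))) = √(-4 + (1 + 1))*(-45 - (-(-3)*(-2) + 2*9)²/36) = √(-4 + 2)*(-45 - (-3*2 + 18)²/36) = √(-2)*(-45 - (-6 + 18)²/36) = (I*√2)*(-45 - 1/36*12²) = (I*√2)*(-45 - 1/36*144) = (I*√2)*(-45 - 4) = (I*√2)*(-49) = -49*I*√2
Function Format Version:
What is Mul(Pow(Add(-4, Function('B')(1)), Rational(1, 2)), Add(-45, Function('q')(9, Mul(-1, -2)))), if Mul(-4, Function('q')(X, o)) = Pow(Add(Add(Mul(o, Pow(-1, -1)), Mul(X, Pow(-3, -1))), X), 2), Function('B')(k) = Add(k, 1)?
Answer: Mul(-49, I, Pow(2, Rational(1, 2))) ≈ Mul(-69.297, I)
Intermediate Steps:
Function('B')(k) = Add(1, k)
Function('q')(X, o) = Mul(Rational(-1, 4), Pow(Add(Mul(-1, o), Mul(Rational(2, 3), X)), 2)) (Function('q')(X, o) = Mul(Rational(-1, 4), Pow(Add(Add(Mul(o, Pow(-1, -1)), Mul(X, Pow(-3, -1))), X), 2)) = Mul(Rational(-1, 4), Pow(Add(Add(Mul(o, -1), Mul(X, Rational(-1, 3))), X), 2)) = Mul(Rational(-1, 4), Pow(Add(Add(Mul(-1, o), Mul(Rational(-1, 3), X)), X), 2)) = Mul(Rational(-1, 4), Pow(Add(Mul(-1, o), Mul(Rational(2, 3), X)), 2)))
Mul(Pow(Add(-4, Function('B')(1)), Rational(1, 2)), Add(-45, Function('q')(9, Mul(-1, -2)))) = Mul(Pow(Add(-4, Add(1, 1)), Rational(1, 2)), Add(-45, Mul(Rational(-1, 36), Pow(Add(Mul(-3, Mul(-1, -2)), Mul(2, 9)), 2)))) = Mul(Pow(Add(-4, 2), Rational(1, 2)), Add(-45, Mul(Rational(-1, 36), Pow(Add(Mul(-3, 2), 18), 2)))) = Mul(Pow(-2, Rational(1, 2)), Add(-45, Mul(Rational(-1, 36), Pow(Add(-6, 18), 2)))) = Mul(Mul(I, Pow(2, Rational(1, 2))), Add(-45, Mul(Rational(-1, 36), Pow(12, 2)))) = Mul(Mul(I, Pow(2, Rational(1, 2))), Add(-45, Mul(Rational(-1, 36), 144))) = Mul(Mul(I, Pow(2, Rational(1, 2))), Add(-45, -4)) = Mul(Mul(I, Pow(2, Rational(1, 2))), -49) = Mul(-49, I, Pow(2, Rational(1, 2)))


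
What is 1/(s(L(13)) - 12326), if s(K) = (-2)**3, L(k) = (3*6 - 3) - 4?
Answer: -1/12334 ≈ -8.1077e-5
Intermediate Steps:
L(k) = 11 (L(k) = (18 - 3) - 4 = 15 - 4 = 11)
s(K) = -8
1/(s(L(13)) - 12326) = 1/(-8 - 12326) = 1/(-12334) = -1/12334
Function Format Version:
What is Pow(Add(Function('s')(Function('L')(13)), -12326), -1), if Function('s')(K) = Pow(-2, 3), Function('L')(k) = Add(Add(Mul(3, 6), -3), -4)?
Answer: Rational(-1, 12334) ≈ -8.1077e-5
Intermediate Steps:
Function('L')(k) = 11 (Function('L')(k) = Add(Add(18, -3), -4) = Add(15, -4) = 11)
Function('s')(K) = -8
Pow(Add(Function('s')(Function('L')(13)), -12326), -1) = Pow(Add(-8, -12326), -1) = Pow(-12334, -1) = Rational(-1, 12334)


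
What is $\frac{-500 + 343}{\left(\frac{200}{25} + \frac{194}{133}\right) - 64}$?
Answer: $\frac{20881}{7254} \approx 2.8785$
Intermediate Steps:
$\frac{-500 + 343}{\left(\frac{200}{25} + \frac{194}{133}\right) - 64} = - \frac{157}{\left(200 \cdot \frac{1}{25} + 194 \cdot \frac{1}{133}\right) - 64} = - \frac{157}{\left(8 + \frac{194}{133}\right) - 64} = - \frac{157}{\frac{1258}{133} - 64} = - \frac{157}{- \frac{7254}{133}} = \left(-157\right) \left(- \frac{133}{7254}\right) = \frac{20881}{7254}$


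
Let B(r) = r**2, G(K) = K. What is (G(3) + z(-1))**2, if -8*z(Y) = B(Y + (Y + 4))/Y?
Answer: 49/4 ≈ 12.250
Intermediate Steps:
z(Y) = -(4 + 2*Y)**2/(8*Y) (z(Y) = -(Y + (Y + 4))**2/(8*Y) = -(Y + (4 + Y))**2/(8*Y) = -(4 + 2*Y)**2/(8*Y))
(G(3) + z(-1))**2 = (3 - 1/2*(2 - 1)**2/(-1))**2 = (3 - 1/2*(-1)*1**2)**2 = (3 - 1/2*(-1)*1)**2 = (3 + 1/2)**2 = (7/2)**2 = 49/4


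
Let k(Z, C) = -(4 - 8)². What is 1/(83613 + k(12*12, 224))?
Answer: 1/83597 ≈ 1.1962e-5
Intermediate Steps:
k(Z, C) = -16 (k(Z, C) = -1*(-4)² = -1*16 = -16)
1/(83613 + k(12*12, 224)) = 1/(83613 - 16) = 1/83597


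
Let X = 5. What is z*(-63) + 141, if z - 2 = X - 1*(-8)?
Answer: -804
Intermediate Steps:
z = 15 (z = 2 + (5 - 1*(-8)) = 2 + (5 + 8) = 2 + 13 = 15)
z*(-63) + 141 = 15*(-63) + 141 = -945 + 141 = -804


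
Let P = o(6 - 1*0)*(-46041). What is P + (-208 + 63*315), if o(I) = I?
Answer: -256609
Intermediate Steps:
P = -276246 (P = (6 - 1*0)*(-46041) = (6 + 0)*(-46041) = 6*(-46041) = -276246)
P + (-208 + 63*315) = -276246 + (-208 + 63*315) = -276246 + (-208 + 19845) = -276246 + 19637 = -256609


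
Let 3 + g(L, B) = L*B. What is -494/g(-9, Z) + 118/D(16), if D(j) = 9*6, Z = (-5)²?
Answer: 235/54 ≈ 4.3519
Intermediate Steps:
Z = 25
g(L, B) = -3 + B*L (g(L, B) = -3 + L*B = -3 + B*L)
D(j) = 54
-494/g(-9, Z) + 118/D(16) = -494/(-3 + 25*(-9)) + 118/54 = -494/(-3 - 225) + 118*(1/54) = -494/(-228) + 59/27 = -494*(-1/228) + 59/27 = 13/6 + 59/27 = 235/54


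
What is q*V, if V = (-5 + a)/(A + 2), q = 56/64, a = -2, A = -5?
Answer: 49/24 ≈ 2.0417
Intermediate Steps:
q = 7/8 (q = 56*(1/64) = 7/8 ≈ 0.87500)
V = 7/3 (V = (-5 - 2)/(-5 + 2) = -7/(-3) = -7*(-⅓) = 7/3 ≈ 2.3333)
q*V = (7/8)*(7/3) = 49/24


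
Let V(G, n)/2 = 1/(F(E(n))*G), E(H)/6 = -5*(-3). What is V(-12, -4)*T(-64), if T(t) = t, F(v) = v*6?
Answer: 8/405 ≈ 0.019753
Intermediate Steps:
E(H) = 90 (E(H) = 6*(-5*(-3)) = 6*15 = 90)
F(v) = 6*v
V(G, n) = 1/(270*G) (V(G, n) = 2/(((6*90)*G)) = 2/((540*G)) = 2*(1/(540*G)) = 1/(270*G))
V(-12, -4)*T(-64) = ((1/270)/(-12))*(-64) = ((1/270)*(-1/12))*(-64) = -1/3240*(-64) = 8/405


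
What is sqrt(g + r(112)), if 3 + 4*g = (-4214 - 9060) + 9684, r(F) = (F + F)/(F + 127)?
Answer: I*sqrt(205021609)/478 ≈ 29.955*I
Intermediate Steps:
r(F) = 2*F/(127 + F) (r(F) = (2*F)/(127 + F) = 2*F/(127 + F))
g = -3593/4 (g = -3/4 + ((-4214 - 9060) + 9684)/4 = -3/4 + (-13274 + 9684)/4 = -3/4 + (1/4)*(-3590) = -3/4 - 1795/2 = -3593/4 ≈ -898.25)
sqrt(g + r(112)) = sqrt(-3593/4 + 2*112/(127 + 112)) = sqrt(-3593/4 + 2*112/239) = sqrt(-3593/4 + 2*112*(1/239)) = sqrt(-3593/4 + 224/239) = sqrt(-857831/956) = I*sqrt(205021609)/478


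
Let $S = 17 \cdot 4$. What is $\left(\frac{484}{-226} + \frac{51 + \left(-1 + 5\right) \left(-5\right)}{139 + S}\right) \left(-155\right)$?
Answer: $\frac{7221605}{23391} \approx 308.73$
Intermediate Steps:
$S = 68$
$\left(\frac{484}{-226} + \frac{51 + \left(-1 + 5\right) \left(-5\right)}{139 + S}\right) \left(-155\right) = \left(\frac{484}{-226} + \frac{51 + \left(-1 + 5\right) \left(-5\right)}{139 + 68}\right) \left(-155\right) = \left(484 \left(- \frac{1}{226}\right) + \frac{51 + 4 \left(-5\right)}{207}\right) \left(-155\right) = \left(- \frac{242}{113} + \left(51 - 20\right) \frac{1}{207}\right) \left(-155\right) = \left(- \frac{242}{113} + 31 \cdot \frac{1}{207}\right) \left(-155\right) = \left(- \frac{242}{113} + \frac{31}{207}\right) \left(-155\right) = \left(- \frac{46591}{23391}\right) \left(-155\right) = \frac{7221605}{23391}$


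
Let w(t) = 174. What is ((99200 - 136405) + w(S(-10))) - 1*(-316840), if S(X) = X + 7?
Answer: 279809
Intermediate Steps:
S(X) = 7 + X
((99200 - 136405) + w(S(-10))) - 1*(-316840) = ((99200 - 136405) + 174) - 1*(-316840) = (-37205 + 174) + 316840 = -37031 + 316840 = 279809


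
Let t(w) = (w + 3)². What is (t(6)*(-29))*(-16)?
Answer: 37584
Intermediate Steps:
t(w) = (3 + w)²
(t(6)*(-29))*(-16) = ((3 + 6)²*(-29))*(-16) = (9²*(-29))*(-16) = (81*(-29))*(-16) = -2349*(-16) = 37584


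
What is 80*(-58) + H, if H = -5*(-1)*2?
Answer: -4630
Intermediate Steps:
H = 10 (H = 5*2 = 10)
80*(-58) + H = 80*(-58) + 10 = -4640 + 10 = -4630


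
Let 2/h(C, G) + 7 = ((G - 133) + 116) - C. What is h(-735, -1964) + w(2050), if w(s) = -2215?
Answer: -2775397/1253 ≈ -2215.0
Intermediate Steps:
h(C, G) = 2/(-24 + G - C) (h(C, G) = 2/(-7 + (((G - 133) + 116) - C)) = 2/(-7 + (((-133 + G) + 116) - C)) = 2/(-7 + ((-17 + G) - C)) = 2/(-7 + (-17 + G - C)) = 2/(-24 + G - C))
h(-735, -1964) + w(2050) = -2/(24 - 735 - 1*(-1964)) - 2215 = -2/(24 - 735 + 1964) - 2215 = -2/1253 - 2215 = -2775397/1253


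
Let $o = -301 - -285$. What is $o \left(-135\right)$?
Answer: $2160$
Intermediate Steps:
$o = -16$ ($o = -301 + 285 = -16$)
$o \left(-135\right) = \left(-16\right) \left(-135\right) = 2160$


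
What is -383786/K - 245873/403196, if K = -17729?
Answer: 150381897639/7148261884 ≈ 21.038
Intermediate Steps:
-383786/K - 245873/403196 = -383786/(-17729) - 245873/403196 = -383786*(-1/17729) - 245873*1/403196 = 383786/17729 - 245873/403196 = 150381897639/7148261884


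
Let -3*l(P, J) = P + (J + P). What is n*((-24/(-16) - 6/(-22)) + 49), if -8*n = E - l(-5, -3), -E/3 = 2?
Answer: 34627/528 ≈ 65.581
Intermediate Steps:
l(P, J) = -2*P/3 - J/3 (l(P, J) = -(P + (J + P))/3 = -(J + 2*P)/3 = -2*P/3 - J/3)
E = -6 (E = -3*2 = -6)
n = 31/24 (n = -(-6 - (-2/3*(-5) - 1/3*(-3)))/8 = -(-6 - (10/3 + 1))/8 = -(-6 - 1*13/3)/8 = -(-6 - 13/3)/8 = -1/8*(-31/3) = 31/24 ≈ 1.2917)
n*((-24/(-16) - 6/(-22)) + 49) = 31*((-24/(-16) - 6/(-22)) + 49)/24 = 31*((-24*(-1/16) - 6*(-1/22)) + 49)/24 = 31*((3/2 + 3/11) + 49)/24 = 31*(39/22 + 49)/24 = (31/24)*(1117/22) = 34627/528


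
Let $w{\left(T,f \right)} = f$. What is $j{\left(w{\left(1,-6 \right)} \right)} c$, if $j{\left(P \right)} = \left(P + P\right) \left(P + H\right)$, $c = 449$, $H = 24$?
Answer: $-96984$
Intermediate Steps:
$j{\left(P \right)} = 2 P \left(24 + P\right)$ ($j{\left(P \right)} = \left(P + P\right) \left(P + 24\right) = 2 P \left(24 + P\right)$)
$j{\left(w{\left(1,-6 \right)} \right)} c = 2 \left(-6\right) \left(24 - 6\right) 449 = 2 \left(-6\right) 18 \cdot 449 = \left(-216\right) 449 = -96984$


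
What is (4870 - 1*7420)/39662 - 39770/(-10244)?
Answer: 387808885/101574382 ≈ 3.8180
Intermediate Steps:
(4870 - 1*7420)/39662 - 39770/(-10244) = (4870 - 7420)*(1/39662) - 39770*(-1/10244) = -2550*1/39662 + 19885/5122 = -1275/19831 + 19885/5122 = 387808885/101574382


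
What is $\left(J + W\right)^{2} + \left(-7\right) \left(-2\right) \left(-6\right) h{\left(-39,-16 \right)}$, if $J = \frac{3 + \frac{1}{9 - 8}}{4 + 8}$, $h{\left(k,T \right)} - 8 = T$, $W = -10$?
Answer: $\frac{6889}{9} \approx 765.44$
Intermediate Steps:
$h{\left(k,T \right)} = 8 + T$
$J = \frac{1}{3}$ ($J = \frac{3 + 1^{-1}}{12} = \left(3 + 1\right) \frac{1}{12} = 4 \cdot \frac{1}{12} = \frac{1}{3} \approx 0.33333$)
$\left(J + W\right)^{2} + \left(-7\right) \left(-2\right) \left(-6\right) h{\left(-39,-16 \right)} = \left(\frac{1}{3} - 10\right)^{2} + \left(-7\right) \left(-2\right) \left(-6\right) \left(8 - 16\right) = \left(- \frac{29}{3}\right)^{2} + 14 \left(-6\right) \left(-8\right) = \frac{841}{9} - -672 = \frac{841}{9} + 672 = \frac{6889}{9}$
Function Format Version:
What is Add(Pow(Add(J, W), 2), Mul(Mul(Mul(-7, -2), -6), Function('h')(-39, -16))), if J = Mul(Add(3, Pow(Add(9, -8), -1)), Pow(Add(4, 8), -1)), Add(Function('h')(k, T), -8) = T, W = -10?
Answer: Rational(6889, 9) ≈ 765.44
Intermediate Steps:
Function('h')(k, T) = Add(8, T)
J = Rational(1, 3) (J = Mul(Add(3, Pow(1, -1)), Pow(12, -1)) = Mul(Add(3, 1), Rational(1, 12)) = Mul(4, Rational(1, 12)) = Rational(1, 3) ≈ 0.33333)
Add(Pow(Add(J, W), 2), Mul(Mul(Mul(-7, -2), -6), Function('h')(-39, -16))) = Add(Pow(Add(Rational(1, 3), -10), 2), Mul(Mul(Mul(-7, -2), -6), Add(8, -16))) = Add(Pow(Rational(-29, 3), 2), Mul(Mul(14, -6), -8)) = Add(Rational(841, 9), Mul(-84, -8)) = Add(Rational(841, 9), 672) = Rational(6889, 9)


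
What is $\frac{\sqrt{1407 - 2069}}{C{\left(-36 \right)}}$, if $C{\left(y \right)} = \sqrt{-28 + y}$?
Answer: $\frac{\sqrt{662}}{8} \approx 3.2162$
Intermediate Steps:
$\frac{\sqrt{1407 - 2069}}{C{\left(-36 \right)}} = \frac{\sqrt{1407 - 2069}}{\sqrt{-28 - 36}} = \frac{\sqrt{-662}}{\sqrt{-64}} = \frac{i \sqrt{662}}{8 i} = i \sqrt{662} \left(- \frac{i}{8}\right) = \frac{\sqrt{662}}{8}$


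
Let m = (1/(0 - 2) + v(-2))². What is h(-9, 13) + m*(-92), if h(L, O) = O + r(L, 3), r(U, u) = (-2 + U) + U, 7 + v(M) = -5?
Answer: -14382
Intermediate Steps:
v(M) = -12 (v(M) = -7 - 5 = -12)
r(U, u) = -2 + 2*U
m = 625/4 (m = (1/(0 - 2) - 12)² = (1/(-2) - 12)² = (-½ - 12)² = (-25/2)² = 625/4 ≈ 156.25)
h(L, O) = -2 + O + 2*L (h(L, O) = O + (-2 + 2*L) = -2 + O + 2*L)
h(-9, 13) + m*(-92) = (-2 + 13 + 2*(-9)) + (625/4)*(-92) = (-2 + 13 - 18) - 14375 = -7 - 14375 = -14382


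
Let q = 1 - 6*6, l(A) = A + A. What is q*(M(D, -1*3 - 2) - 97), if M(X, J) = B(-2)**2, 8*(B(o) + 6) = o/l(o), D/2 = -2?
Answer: 553245/256 ≈ 2161.1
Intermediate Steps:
l(A) = 2*A
D = -4 (D = 2*(-2) = -4)
B(o) = -95/16 (B(o) = -6 + (o/((2*o)))/8 = -6 + (o*(1/(2*o)))/8 = -6 + (1/8)*(1/2) = -6 + 1/16 = -95/16)
q = -35 (q = 1 - 36 = -35)
M(X, J) = 9025/256 (M(X, J) = (-95/16)**2 = 9025/256)
q*(M(D, -1*3 - 2) - 97) = -35*(9025/256 - 97) = -35*(-15807/256) = 553245/256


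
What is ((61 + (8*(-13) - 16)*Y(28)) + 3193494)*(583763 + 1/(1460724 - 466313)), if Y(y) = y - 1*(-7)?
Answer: 1851421689290016870/994411 ≈ 1.8618e+12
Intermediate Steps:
Y(y) = 7 + y (Y(y) = y + 7 = 7 + y)
((61 + (8*(-13) - 16)*Y(28)) + 3193494)*(583763 + 1/(1460724 - 466313)) = ((61 + (8*(-13) - 16)*(7 + 28)) + 3193494)*(583763 + 1/(1460724 - 466313)) = ((61 + (-104 - 16)*35) + 3193494)*(583763 + 1/994411) = ((61 - 120*35) + 3193494)*(583763 + 1/994411) = ((61 - 4200) + 3193494)*(580500348594/994411) = (-4139 + 3193494)*(580500348594/994411) = 3189355*(580500348594/994411) = 1851421689290016870/994411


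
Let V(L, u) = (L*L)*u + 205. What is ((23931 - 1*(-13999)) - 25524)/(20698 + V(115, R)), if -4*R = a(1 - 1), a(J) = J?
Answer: 12406/20903 ≈ 0.59350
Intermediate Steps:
R = 0 (R = -(1 - 1)/4 = -1/4*0 = 0)
V(L, u) = 205 + u*L**2 (V(L, u) = L**2*u + 205 = u*L**2 + 205 = 205 + u*L**2)
((23931 - 1*(-13999)) - 25524)/(20698 + V(115, R)) = ((23931 - 1*(-13999)) - 25524)/(20698 + (205 + 0*115**2)) = ((23931 + 13999) - 25524)/(20698 + (205 + 0*13225)) = (37930 - 25524)/(20698 + (205 + 0)) = 12406/(20698 + 205) = 12406/20903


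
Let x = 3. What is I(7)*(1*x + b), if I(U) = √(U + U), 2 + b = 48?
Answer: 49*√14 ≈ 183.34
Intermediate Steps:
b = 46 (b = -2 + 48 = 46)
I(U) = √2*√U (I(U) = √(2*U) = √2*√U)
I(7)*(1*x + b) = (√2*√7)*(1*3 + 46) = √14*(3 + 46) = √14*49 = 49*√14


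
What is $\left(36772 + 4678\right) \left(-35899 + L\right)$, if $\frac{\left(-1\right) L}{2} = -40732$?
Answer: $1888669250$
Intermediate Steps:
$L = 81464$ ($L = \left(-2\right) \left(-40732\right) = 81464$)
$\left(36772 + 4678\right) \left(-35899 + L\right) = \left(36772 + 4678\right) \left(-35899 + 81464\right) = 41450 \cdot 45565 = 1888669250$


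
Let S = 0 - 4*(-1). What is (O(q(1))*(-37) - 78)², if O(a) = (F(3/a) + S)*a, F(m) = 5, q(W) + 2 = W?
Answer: 65025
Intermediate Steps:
q(W) = -2 + W
S = 4 (S = 0 + 4 = 4)
O(a) = 9*a (O(a) = (5 + 4)*a = 9*a)
(O(q(1))*(-37) - 78)² = ((9*(-2 + 1))*(-37) - 78)² = ((9*(-1))*(-37) - 78)² = (-9*(-37) - 78)² = (333 - 78)² = 255² = 65025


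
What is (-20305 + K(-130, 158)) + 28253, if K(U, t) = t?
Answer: 8106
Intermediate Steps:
(-20305 + K(-130, 158)) + 28253 = (-20305 + 158) + 28253 = -20147 + 28253 = 8106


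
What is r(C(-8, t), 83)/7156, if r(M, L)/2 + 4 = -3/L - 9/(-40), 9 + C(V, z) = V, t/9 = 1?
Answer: -12653/11878960 ≈ -0.0010652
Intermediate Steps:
t = 9 (t = 9*1 = 9)
C(V, z) = -9 + V
r(M, L) = -151/20 - 6/L (r(M, L) = -8 + 2*(-3/L - 9/(-40)) = -8 + 2*(-3/L - 9*(-1/40)) = -8 + 2*(-3/L + 9/40) = -8 + 2*(9/40 - 3/L) = -8 + (9/20 - 6/L) = -151/20 - 6/L)
r(C(-8, t), 83)/7156 = (-151/20 - 6/83)/7156 = (-151/20 - 6*1/83)*(1/7156) = (-151/20 - 6/83)*(1/7156) = -12653/1660*1/7156 = -12653/11878960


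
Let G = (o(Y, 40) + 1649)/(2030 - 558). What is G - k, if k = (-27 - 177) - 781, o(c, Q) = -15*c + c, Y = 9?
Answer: 1451443/1472 ≈ 986.03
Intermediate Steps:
o(c, Q) = -14*c
G = 1523/1472 (G = (-14*9 + 1649)/(2030 - 558) = (-126 + 1649)/1472 = 1523*(1/1472) = 1523/1472 ≈ 1.0346)
k = -985 (k = -204 - 781 = -985)
G - k = 1523/1472 - 1*(-985) = 1523/1472 + 985 = 1451443/1472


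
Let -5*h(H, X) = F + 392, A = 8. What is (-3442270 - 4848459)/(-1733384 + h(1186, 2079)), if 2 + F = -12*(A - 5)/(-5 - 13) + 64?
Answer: 41453645/8667376 ≈ 4.7827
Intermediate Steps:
F = 64 (F = -2 + (-12*(8 - 5)/(-5 - 13) + 64) = -2 + (-36/(-18) + 64) = -2 + (-36*(-1)/18 + 64) = -2 + (-12*(-1/6) + 64) = -2 + (2 + 64) = -2 + 66 = 64)
h(H, X) = -456/5 (h(H, X) = -(64 + 392)/5 = -1/5*456 = -456/5)
(-3442270 - 4848459)/(-1733384 + h(1186, 2079)) = (-3442270 - 4848459)/(-1733384 - 456/5) = -8290729/(-8667376/5) = -8290729*(-5/8667376) = 41453645/8667376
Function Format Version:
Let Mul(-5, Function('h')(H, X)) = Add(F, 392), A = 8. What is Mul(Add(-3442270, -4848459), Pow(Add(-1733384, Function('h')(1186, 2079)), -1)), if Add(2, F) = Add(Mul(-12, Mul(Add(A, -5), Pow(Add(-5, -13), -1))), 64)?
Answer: Rational(41453645, 8667376) ≈ 4.7827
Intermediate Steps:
F = 64 (F = Add(-2, Add(Mul(-12, Mul(Add(8, -5), Pow(Add(-5, -13), -1))), 64)) = Add(-2, Add(Mul(-12, Mul(3, Pow(-18, -1))), 64)) = Add(-2, Add(Mul(-12, Mul(3, Rational(-1, 18))), 64)) = Add(-2, Add(Mul(-12, Rational(-1, 6)), 64)) = Add(-2, Add(2, 64)) = Add(-2, 66) = 64)
Function('h')(H, X) = Rational(-456, 5) (Function('h')(H, X) = Mul(Rational(-1, 5), Add(64, 392)) = Mul(Rational(-1, 5), 456) = Rational(-456, 5))
Mul(Add(-3442270, -4848459), Pow(Add(-1733384, Function('h')(1186, 2079)), -1)) = Mul(Add(-3442270, -4848459), Pow(Add(-1733384, Rational(-456, 5)), -1)) = Mul(-8290729, Pow(Rational(-8667376, 5), -1)) = Mul(-8290729, Rational(-5, 8667376)) = Rational(41453645, 8667376)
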